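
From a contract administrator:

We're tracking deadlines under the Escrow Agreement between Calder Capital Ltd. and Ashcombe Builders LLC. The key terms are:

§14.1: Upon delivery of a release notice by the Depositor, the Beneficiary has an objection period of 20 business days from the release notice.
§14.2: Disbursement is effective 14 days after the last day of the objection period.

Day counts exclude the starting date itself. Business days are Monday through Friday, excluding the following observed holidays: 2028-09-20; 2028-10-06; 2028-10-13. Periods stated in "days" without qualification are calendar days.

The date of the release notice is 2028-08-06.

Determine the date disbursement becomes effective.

From Sunday, 2028-08-06, 20 business days (Aug 7, Aug 8, Aug 9, Aug 10, …, Aug 30, Aug 31, Sep 1, skipping weekends) brings us to Friday, 2028-09-01, which is the last day of the objection period.
The date disbursement becomes effective: 2028-09-01 + 14 days = 2028-09-15.

2028-09-15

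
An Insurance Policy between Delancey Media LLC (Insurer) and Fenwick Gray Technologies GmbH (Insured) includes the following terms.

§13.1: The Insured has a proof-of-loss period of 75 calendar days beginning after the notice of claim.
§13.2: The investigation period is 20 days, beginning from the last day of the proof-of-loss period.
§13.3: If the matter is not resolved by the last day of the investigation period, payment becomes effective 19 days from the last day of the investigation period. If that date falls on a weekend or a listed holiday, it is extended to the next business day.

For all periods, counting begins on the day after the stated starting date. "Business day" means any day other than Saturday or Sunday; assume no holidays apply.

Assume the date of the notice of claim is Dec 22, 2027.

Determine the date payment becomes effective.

The last day of the proof-of-loss period: 75 calendar days after Dec 22, 2027 is Mar 6, 2028.
The last day of the investigation period: 20 calendar days after Mar 6, 2028 is Mar 26, 2028.
The date payment becomes effective: Mar 26, 2028 + 19 days = Apr 14, 2028. Apr 14, 2028 is a Friday, so no roll-forward applies.

Apr 14, 2028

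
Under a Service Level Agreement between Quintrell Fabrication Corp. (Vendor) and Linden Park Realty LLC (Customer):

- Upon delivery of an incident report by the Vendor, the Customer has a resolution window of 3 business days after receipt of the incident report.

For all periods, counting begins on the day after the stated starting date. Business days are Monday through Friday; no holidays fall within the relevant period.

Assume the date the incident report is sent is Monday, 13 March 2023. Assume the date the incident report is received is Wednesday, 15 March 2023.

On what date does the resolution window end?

The last day of the resolution window: 3 business days after Wednesday, 15 March 2023, skipping weekends — Mar 16, Mar 17, Mar 20 — lands on Monday, 20 March 2023.

20 March 2023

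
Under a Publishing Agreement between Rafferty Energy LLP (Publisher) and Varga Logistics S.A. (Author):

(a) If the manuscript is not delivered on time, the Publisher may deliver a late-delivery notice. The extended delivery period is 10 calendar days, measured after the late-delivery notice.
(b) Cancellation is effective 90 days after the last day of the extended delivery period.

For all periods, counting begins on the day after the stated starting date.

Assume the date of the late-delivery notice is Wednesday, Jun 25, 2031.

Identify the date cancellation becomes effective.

Oct 3, 2031

The last day of the extended delivery period: Jun 25, 2031 + 10 days = Jul 5, 2031.
The date cancellation becomes effective: 90 calendar days after Jul 5, 2031 is Oct 3, 2031.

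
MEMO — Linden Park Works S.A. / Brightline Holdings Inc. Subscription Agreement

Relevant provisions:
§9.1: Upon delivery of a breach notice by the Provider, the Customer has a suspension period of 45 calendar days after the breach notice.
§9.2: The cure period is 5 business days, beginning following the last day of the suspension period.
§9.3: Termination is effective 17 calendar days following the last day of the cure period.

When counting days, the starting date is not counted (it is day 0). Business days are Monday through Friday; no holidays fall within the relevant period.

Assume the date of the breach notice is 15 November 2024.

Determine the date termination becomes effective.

The last day of the suspension period: 15 November 2024 + 45 days = 30 December 2024.
The last day of the cure period: 5 business days after Monday, 30 December 2024, skipping weekends — Dec 31, Jan 1, Jan 2, Jan 3, Jan 6 — lands on Monday, 6 January 2025.
Adding 17 calendar days to 6 January 2025 gives 23 January 2025, which is the date termination becomes effective.

23 January 2025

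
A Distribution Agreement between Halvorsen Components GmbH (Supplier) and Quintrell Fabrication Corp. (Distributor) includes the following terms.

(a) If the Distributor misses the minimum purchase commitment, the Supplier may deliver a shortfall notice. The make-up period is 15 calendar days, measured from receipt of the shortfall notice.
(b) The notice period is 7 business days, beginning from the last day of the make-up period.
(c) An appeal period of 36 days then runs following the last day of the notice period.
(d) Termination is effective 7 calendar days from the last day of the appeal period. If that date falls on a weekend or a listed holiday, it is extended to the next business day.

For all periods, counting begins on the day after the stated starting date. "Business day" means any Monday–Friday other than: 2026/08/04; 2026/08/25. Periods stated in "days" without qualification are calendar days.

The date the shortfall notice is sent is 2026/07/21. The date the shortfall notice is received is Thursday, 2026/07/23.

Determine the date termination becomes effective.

2026/09/30

Adding 15 calendar days to 2026/07/23 gives 2026/08/07, which is the last day of the make-up period.
The last day of the notice period: counting 7 business days from Friday, 2026/08/07 (Aug 10, Aug 11, Aug 12, Aug 13, Aug 14, Aug 17, Aug 18, skipping weekends) reaches Tuesday, 2026/08/18.
Adding 36 calendar days to 2026/08/18 gives 2026/09/23, which is the last day of the appeal period.
Adding 7 calendar days to 2026/09/23 gives 2026/09/30, which is the date termination becomes effective. 2026/09/30 is a Wednesday and is not a listed holiday, so no roll-forward applies.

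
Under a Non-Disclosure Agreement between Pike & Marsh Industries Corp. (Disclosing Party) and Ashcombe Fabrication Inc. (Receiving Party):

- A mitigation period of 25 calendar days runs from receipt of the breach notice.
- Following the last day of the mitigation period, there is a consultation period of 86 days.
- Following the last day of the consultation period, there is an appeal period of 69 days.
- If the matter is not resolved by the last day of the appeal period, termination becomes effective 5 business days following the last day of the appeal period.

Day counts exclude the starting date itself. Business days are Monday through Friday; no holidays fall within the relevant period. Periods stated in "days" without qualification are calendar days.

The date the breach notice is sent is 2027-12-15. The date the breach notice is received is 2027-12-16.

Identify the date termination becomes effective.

Adding 25 calendar days to 2027-12-16 gives 2028-01-10, which is the last day of the mitigation period.
The last day of the consultation period: 86 calendar days after 2028-01-10 is 2028-04-05.
The last day of the appeal period: 2028-04-05 + 69 days = 2028-06-13.
The date termination becomes effective: 5 business days after Tuesday, 2028-06-13, skipping weekends — Jun 14, Jun 15, Jun 16, Jun 19, Jun 20 — lands on Tuesday, 2028-06-20.

2028-06-20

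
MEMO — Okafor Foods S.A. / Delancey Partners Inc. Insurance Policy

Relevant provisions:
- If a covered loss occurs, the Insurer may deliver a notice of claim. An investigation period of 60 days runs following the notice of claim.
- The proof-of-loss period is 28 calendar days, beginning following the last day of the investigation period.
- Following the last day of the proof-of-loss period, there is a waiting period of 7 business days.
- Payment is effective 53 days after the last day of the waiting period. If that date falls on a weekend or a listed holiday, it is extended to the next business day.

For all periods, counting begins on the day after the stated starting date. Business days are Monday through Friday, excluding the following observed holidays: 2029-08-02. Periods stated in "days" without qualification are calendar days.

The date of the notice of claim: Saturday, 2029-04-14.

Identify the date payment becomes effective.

The last day of the investigation period: 2029-04-14 + 60 days = 2029-06-13.
The last day of the proof-of-loss period: 28 calendar days after 2029-06-13 is 2029-07-11.
The last day of the waiting period: counting 7 business days from Wednesday, 2029-07-11 (Jul 12, Jul 13, Jul 16, Jul 17, Jul 18, Jul 19, Jul 20, skipping weekends) reaches Friday, 2029-07-20.
The date payment becomes effective: 53 calendar days after 2029-07-20 is 2029-09-11. 2029-09-11 is a Tuesday and is not a listed holiday, so no roll-forward applies.

2029-09-11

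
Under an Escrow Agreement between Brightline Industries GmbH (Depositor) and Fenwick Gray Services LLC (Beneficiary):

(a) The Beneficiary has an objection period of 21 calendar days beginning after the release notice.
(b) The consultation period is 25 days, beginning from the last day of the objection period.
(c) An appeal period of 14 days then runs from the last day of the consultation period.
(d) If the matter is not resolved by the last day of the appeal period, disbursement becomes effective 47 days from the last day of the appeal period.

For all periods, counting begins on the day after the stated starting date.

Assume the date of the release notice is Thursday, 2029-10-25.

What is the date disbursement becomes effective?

The last day of the objection period: 21 calendar days after 2029-10-25 is 2029-11-15.
The last day of the consultation period: 25 calendar days after 2029-11-15 is 2029-12-10.
Adding 14 calendar days to 2029-12-10 gives 2029-12-24, which is the last day of the appeal period.
The date disbursement becomes effective: 47 calendar days after 2029-12-24 is 2030-02-09.

2030-02-09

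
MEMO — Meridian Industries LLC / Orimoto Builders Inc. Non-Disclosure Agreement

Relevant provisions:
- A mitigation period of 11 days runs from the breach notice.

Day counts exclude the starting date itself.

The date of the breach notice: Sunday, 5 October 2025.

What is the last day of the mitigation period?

16 October 2025

Adding 11 calendar days to 5 October 2025 gives 16 October 2025, which is the last day of the mitigation period.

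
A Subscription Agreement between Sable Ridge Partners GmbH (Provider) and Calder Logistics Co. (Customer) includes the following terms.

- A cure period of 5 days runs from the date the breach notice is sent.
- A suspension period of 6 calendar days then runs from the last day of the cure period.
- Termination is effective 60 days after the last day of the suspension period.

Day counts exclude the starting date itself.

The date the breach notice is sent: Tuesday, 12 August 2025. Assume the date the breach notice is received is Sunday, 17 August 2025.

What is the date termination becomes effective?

The last day of the cure period: 12 August 2025 + 5 days = 17 August 2025.
The last day of the suspension period: 17 August 2025 + 6 days = 23 August 2025.
The date termination becomes effective: 23 August 2025 + 60 days = 22 October 2025.

22 October 2025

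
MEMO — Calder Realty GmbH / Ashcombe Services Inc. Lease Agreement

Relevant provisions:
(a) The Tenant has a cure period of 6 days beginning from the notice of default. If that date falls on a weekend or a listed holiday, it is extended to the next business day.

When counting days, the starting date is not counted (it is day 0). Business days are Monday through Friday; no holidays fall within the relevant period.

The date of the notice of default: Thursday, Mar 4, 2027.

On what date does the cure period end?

Mar 10, 2027

The last day of the cure period: 6 calendar days after Mar 4, 2027 is Mar 10, 2027. Mar 10, 2027 is a Wednesday, so no roll-forward applies.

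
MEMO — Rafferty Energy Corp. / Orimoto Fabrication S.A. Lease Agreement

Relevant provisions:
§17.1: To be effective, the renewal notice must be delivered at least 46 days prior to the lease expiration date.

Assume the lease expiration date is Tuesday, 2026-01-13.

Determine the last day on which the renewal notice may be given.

Counting back 46 calendar days from 2026-01-13 gives 2025-11-28.

2025-11-28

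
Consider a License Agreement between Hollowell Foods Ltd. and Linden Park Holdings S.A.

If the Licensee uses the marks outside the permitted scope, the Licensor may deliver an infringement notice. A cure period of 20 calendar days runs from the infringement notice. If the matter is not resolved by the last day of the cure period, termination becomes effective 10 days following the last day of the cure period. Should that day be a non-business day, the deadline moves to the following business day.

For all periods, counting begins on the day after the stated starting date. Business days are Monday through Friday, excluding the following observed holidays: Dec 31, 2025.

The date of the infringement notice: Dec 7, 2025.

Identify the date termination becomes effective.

Jan 6, 2026

The last day of the cure period: 20 calendar days after Dec 7, 2025 is Dec 27, 2025.
The date termination becomes effective: Dec 27, 2025 + 10 days = Jan 6, 2026. Jan 6, 2026 is a Tuesday and is not a listed holiday, so no roll-forward applies.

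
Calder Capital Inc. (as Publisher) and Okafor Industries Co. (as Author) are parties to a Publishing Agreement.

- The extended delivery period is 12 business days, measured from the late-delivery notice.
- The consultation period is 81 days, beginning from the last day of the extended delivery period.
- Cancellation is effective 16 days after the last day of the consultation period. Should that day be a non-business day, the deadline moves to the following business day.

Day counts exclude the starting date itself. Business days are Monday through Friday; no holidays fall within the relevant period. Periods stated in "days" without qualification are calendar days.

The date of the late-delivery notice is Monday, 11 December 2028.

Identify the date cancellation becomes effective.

The last day of the extended delivery period: counting 12 business days from Monday, 11 December 2028 (Dec 12, Dec 13, Dec 14, Dec 15, …, Dec 25, Dec 26, Dec 27, skipping weekends) reaches Wednesday, 27 December 2028.
The last day of the consultation period: 27 December 2028 + 81 days = 18 March 2029.
Adding 16 calendar days to 18 March 2029 gives 3 April 2029, which is the date cancellation becomes effective. 3 April 2029 is a Tuesday, so no roll-forward applies.

3 April 2029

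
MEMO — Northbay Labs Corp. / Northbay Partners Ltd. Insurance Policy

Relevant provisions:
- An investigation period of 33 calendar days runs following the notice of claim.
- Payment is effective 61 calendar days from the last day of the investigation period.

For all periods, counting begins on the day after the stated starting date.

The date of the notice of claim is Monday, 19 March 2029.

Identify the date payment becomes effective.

Adding 33 calendar days to 19 March 2029 gives 21 April 2029, which is the last day of the investigation period.
The date payment becomes effective: 21 April 2029 + 61 days = 21 June 2029.

21 June 2029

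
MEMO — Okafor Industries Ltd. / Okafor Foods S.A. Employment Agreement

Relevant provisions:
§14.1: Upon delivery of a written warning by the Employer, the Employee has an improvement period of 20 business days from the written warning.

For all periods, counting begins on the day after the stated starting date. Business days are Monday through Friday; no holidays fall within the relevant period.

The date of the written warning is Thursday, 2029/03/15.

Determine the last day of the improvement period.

2029/04/12

The last day of the improvement period: counting 20 business days from Thursday, 2029/03/15 (Mar 16, Mar 19, Mar 20, Mar 21, …, Apr 10, Apr 11, Apr 12, skipping weekends) reaches Thursday, 2029/04/12.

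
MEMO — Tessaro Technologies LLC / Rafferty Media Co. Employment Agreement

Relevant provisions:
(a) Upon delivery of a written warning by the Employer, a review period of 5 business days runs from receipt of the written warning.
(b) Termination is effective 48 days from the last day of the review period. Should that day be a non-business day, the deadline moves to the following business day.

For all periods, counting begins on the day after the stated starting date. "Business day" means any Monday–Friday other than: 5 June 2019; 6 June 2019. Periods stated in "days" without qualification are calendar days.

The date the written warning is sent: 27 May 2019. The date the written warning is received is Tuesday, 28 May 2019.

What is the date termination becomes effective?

22 July 2019

The last day of the review period: 5 business days after Tuesday, 28 May 2019, skipping weekends — May 29, May 30, May 31, Jun 3, Jun 4 — lands on Tuesday, 4 June 2019.
The date termination becomes effective: 48 calendar days after 4 June 2019 is 22 July 2019. 22 July 2019 is a Monday and is not a listed holiday, so no roll-forward applies.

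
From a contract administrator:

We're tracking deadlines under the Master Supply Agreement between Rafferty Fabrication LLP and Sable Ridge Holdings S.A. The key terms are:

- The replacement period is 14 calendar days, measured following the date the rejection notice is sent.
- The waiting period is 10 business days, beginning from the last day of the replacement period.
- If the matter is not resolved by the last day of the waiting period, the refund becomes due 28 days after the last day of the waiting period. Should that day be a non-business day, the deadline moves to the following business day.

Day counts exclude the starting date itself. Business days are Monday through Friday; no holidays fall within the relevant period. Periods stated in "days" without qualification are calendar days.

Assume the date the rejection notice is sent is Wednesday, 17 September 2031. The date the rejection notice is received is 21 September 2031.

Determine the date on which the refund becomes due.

12 November 2031

Adding 14 calendar days to 17 September 2031 gives 1 October 2031, which is the last day of the replacement period.
The last day of the waiting period: 10 business days after Wednesday, 1 October 2031, skipping weekends — Oct 2, Oct 3, Oct 6, Oct 7, Oct 8, Oct 9, Oct 10, Oct 13, Oct 14, Oct 15 — lands on Wednesday, 15 October 2031.
Adding 28 calendar days to 15 October 2031 gives 12 November 2031, which is the date on which the refund becomes due. 12 November 2031 is a Wednesday, so no roll-forward applies.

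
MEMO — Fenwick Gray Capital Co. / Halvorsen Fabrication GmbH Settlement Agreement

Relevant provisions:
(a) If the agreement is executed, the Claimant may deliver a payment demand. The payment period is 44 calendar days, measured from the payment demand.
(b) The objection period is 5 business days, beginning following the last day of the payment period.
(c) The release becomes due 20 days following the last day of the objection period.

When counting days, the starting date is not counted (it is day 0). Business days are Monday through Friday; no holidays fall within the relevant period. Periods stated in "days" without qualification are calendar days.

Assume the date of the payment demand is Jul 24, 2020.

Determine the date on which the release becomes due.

Adding 44 calendar days to Jul 24, 2020 gives Sep 6, 2020, which is the last day of the payment period.
From Sunday, Sep 6, 2020, 5 business days (Sep 7, Sep 8, Sep 9, Sep 10, Sep 11, skipping weekends) brings us to Friday, Sep 11, 2020, which is the last day of the objection period.
The date on which the release becomes due: Sep 11, 2020 + 20 days = Oct 1, 2020.

Oct 1, 2020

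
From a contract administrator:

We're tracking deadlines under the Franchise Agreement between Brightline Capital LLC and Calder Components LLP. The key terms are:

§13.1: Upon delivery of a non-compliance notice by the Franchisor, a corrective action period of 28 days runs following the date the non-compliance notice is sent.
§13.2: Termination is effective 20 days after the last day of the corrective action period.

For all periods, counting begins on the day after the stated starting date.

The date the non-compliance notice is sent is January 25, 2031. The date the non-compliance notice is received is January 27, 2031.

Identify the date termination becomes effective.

Adding 28 calendar days to January 25, 2031 gives February 22, 2031, which is the last day of the corrective action period.
The date termination becomes effective: 20 calendar days after February 22, 2031 is March 14, 2031.

March 14, 2031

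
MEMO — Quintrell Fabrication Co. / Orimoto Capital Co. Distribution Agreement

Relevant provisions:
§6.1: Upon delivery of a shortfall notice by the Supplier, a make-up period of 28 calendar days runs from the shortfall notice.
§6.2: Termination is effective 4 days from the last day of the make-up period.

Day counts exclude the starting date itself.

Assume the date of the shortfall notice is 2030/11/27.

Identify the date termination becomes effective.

Adding 28 calendar days to 2030/11/27 gives 2030/12/25, which is the last day of the make-up period.
Adding 4 calendar days to 2030/12/25 gives 2030/12/29, which is the date termination becomes effective.

2030/12/29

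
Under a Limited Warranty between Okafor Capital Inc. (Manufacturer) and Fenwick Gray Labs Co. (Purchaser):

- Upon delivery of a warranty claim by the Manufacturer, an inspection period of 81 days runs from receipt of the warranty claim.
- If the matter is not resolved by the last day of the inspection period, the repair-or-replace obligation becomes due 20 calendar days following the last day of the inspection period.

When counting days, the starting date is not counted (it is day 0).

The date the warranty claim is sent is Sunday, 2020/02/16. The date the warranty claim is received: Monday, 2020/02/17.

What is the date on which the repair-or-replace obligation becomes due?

2020/05/28

The last day of the inspection period: 81 calendar days after 2020/02/17 is 2020/05/08.
Adding 20 calendar days to 2020/05/08 gives 2020/05/28, which is the date on which the repair-or-replace obligation becomes due.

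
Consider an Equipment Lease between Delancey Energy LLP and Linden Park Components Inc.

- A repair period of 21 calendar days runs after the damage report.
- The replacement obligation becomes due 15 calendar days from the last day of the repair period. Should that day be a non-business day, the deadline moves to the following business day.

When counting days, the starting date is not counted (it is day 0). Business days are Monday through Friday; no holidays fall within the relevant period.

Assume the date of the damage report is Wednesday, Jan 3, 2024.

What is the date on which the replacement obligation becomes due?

Feb 8, 2024

Adding 21 calendar days to Jan 3, 2024 gives Jan 24, 2024, which is the last day of the repair period.
Adding 15 calendar days to Jan 24, 2024 gives Feb 8, 2024, which is the date on which the replacement obligation becomes due. Feb 8, 2024 is a Thursday, so no roll-forward applies.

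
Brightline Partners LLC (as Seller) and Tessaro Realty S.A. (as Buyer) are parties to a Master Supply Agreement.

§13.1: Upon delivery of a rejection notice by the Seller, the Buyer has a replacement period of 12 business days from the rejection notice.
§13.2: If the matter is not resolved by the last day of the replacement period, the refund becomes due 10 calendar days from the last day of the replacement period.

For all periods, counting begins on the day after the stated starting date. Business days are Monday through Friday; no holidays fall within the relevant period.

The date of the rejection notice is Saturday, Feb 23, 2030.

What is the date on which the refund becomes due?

Mar 22, 2030

From Saturday, Feb 23, 2030, 12 business days (Feb 25, Feb 26, Feb 27, Feb 28, …, Mar 8, Mar 11, Mar 12, skipping weekends) brings us to Tuesday, Mar 12, 2030, which is the last day of the replacement period.
The date on which the refund becomes due: Mar 12, 2030 + 10 days = Mar 22, 2030.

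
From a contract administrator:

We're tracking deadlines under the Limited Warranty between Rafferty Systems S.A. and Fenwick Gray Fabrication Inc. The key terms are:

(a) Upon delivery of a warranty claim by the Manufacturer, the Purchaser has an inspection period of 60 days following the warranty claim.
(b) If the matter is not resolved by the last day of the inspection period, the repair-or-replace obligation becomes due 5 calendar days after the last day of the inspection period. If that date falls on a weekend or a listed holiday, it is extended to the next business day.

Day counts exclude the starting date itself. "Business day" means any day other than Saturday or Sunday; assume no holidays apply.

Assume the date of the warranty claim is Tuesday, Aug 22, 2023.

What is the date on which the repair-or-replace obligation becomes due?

Adding 60 calendar days to Aug 22, 2023 gives Oct 21, 2023, which is the last day of the inspection period.
The date on which the repair-or-replace obligation becomes due: Oct 21, 2023 + 5 days = Oct 26, 2023. Oct 26, 2023 is a Thursday, so no roll-forward applies.

Oct 26, 2023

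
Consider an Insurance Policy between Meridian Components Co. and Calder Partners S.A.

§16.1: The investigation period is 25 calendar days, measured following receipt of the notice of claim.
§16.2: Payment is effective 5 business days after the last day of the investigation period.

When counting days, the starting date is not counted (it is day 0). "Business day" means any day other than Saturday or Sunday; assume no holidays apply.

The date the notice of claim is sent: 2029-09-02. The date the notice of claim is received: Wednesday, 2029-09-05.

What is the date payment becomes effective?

The last day of the investigation period: 25 calendar days after 2029-09-05 is 2029-09-30.
The date payment becomes effective: 5 business days after Sunday, 2029-09-30, skipping weekends — Oct 1, Oct 2, Oct 3, Oct 4, Oct 5 — lands on Friday, 2029-10-05.

2029-10-05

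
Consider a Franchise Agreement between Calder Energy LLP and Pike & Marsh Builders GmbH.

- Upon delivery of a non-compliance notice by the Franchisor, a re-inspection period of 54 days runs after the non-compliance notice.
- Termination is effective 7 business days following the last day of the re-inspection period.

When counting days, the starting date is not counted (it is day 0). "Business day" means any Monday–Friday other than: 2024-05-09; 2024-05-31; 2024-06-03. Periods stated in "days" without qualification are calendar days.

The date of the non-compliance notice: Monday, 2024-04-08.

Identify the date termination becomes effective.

The last day of the re-inspection period: 54 calendar days after 2024-04-08 is 2024-06-01.
The date termination becomes effective: counting 7 business days from Saturday, 2024-06-01 (Jun 4, Jun 5, Jun 6, Jun 7, Jun 10, Jun 11, Jun 12, skipping weekends and the listed holiday on Jun 3) reaches Wednesday, 2024-06-12.

2024-06-12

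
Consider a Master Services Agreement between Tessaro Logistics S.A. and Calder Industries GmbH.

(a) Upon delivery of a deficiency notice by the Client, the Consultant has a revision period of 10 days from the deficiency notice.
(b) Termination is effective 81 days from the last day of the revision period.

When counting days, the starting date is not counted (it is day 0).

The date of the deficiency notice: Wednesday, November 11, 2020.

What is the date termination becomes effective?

February 10, 2021

The last day of the revision period: November 11, 2020 + 10 days = November 21, 2020.
The date termination becomes effective: November 21, 2020 + 81 days = February 10, 2021.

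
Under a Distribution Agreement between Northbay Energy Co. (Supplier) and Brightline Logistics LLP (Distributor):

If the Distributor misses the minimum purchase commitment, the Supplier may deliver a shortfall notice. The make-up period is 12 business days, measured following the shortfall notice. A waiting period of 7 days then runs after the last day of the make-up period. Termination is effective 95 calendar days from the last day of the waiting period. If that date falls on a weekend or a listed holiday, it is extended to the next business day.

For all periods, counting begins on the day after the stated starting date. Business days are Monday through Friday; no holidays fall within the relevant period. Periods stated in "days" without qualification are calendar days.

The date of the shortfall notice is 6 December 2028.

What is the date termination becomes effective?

The last day of the make-up period: counting 12 business days from Wednesday, 6 December 2028 (Dec 7, Dec 8, Dec 11, Dec 12, …, Dec 20, Dec 21, Dec 22, skipping weekends) reaches Friday, 22 December 2028.
The last day of the waiting period: 22 December 2028 + 7 days = 29 December 2028.
The date termination becomes effective: 29 December 2028 + 95 days = 3 April 2029. 3 April 2029 is a Tuesday, so no roll-forward applies.

3 April 2029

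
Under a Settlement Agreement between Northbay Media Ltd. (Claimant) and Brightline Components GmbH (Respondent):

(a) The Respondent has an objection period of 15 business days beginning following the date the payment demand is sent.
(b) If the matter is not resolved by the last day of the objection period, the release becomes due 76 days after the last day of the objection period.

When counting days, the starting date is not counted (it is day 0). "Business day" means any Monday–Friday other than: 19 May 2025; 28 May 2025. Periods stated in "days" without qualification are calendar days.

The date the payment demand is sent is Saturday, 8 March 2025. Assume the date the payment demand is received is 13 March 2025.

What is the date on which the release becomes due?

12 June 2025

From Saturday, 8 March 2025, 15 business days (Mar 10, Mar 11, Mar 12, Mar 13, …, Mar 26, Mar 27, Mar 28, skipping weekends) brings us to Friday, 28 March 2025, which is the last day of the objection period.
The date on which the release becomes due: 76 calendar days after 28 March 2025 is 12 June 2025.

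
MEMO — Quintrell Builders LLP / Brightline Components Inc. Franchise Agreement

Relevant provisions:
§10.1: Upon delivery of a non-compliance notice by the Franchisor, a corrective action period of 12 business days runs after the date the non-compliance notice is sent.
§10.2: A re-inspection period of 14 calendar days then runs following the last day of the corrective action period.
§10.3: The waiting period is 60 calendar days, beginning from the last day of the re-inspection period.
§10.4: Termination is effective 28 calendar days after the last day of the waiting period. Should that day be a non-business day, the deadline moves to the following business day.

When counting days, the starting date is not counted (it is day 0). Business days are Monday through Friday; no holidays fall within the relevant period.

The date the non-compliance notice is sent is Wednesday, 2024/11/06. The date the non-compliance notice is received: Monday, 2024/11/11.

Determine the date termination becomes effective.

2025/03/04

The last day of the corrective action period: counting 12 business days from Wednesday, 2024/11/06 (Nov 7, Nov 8, Nov 11, Nov 12, …, Nov 20, Nov 21, Nov 22, skipping weekends) reaches Friday, 2024/11/22.
The last day of the re-inspection period: 2024/11/22 + 14 days = 2024/12/06.
The last day of the waiting period: 2024/12/06 + 60 days = 2025/02/04.
The date termination becomes effective: 28 calendar days after 2025/02/04 is 2025/03/04. 2025/03/04 is a Tuesday, so no roll-forward applies.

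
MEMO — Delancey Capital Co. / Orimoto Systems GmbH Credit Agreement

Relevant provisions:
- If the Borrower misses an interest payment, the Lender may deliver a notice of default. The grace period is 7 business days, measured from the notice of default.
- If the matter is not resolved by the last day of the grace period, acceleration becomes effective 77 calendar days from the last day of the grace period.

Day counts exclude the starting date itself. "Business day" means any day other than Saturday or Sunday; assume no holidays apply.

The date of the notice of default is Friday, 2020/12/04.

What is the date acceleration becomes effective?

The last day of the grace period: 7 business days after Friday, 2020/12/04, skipping weekends — Dec 7, Dec 8, Dec 9, Dec 10, Dec 11, Dec 14, Dec 15 — lands on Tuesday, 2020/12/15.
The date acceleration becomes effective: 77 calendar days after 2020/12/15 is 2021/03/02.

2021/03/02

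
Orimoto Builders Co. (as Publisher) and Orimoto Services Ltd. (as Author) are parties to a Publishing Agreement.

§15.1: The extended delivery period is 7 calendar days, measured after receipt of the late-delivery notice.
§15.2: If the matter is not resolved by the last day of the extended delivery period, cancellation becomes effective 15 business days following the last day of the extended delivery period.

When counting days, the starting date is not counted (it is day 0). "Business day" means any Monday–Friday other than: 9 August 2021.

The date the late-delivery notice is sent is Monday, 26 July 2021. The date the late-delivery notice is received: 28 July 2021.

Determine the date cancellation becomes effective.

The last day of the extended delivery period: 7 calendar days after 28 July 2021 is 4 August 2021.
From Wednesday, 4 August 2021, 15 business days (Aug 5, Aug 6, Aug 10, Aug 11, …, Aug 24, Aug 25, Aug 26, skipping weekends and the listed holiday on Aug 9) brings us to Thursday, 26 August 2021, which is the date cancellation becomes effective.

26 August 2021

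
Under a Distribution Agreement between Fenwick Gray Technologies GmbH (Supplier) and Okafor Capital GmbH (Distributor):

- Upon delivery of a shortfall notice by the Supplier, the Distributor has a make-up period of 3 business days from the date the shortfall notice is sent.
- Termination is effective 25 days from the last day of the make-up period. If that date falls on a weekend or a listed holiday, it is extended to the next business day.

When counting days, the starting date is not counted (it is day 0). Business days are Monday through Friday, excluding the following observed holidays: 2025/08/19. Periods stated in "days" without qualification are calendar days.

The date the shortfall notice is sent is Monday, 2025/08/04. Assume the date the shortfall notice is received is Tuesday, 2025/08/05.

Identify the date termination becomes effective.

2025/09/01

The last day of the make-up period: 3 business days after Monday, 2025/08/04, skipping weekends — Aug 5, Aug 6, Aug 7 — lands on Thursday, 2025/08/07.
Adding 25 calendar days to 2025/08/07 gives 2025/09/01, which is the date termination becomes effective. 2025/09/01 is a Monday and is not a listed holiday, so no roll-forward applies.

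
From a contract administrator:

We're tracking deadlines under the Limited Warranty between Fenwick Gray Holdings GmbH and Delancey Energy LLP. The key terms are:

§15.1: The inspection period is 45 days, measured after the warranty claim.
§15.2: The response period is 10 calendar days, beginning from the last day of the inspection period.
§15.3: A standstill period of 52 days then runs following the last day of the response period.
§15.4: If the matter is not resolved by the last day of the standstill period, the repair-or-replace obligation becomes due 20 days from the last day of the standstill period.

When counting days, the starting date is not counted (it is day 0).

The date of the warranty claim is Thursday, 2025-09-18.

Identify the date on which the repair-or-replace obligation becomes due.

The last day of the inspection period: 45 calendar days after 2025-09-18 is 2025-11-02.
The last day of the response period: 2025-11-02 + 10 days = 2025-11-12.
Adding 52 calendar days to 2025-11-12 gives 2026-01-03, which is the last day of the standstill period.
The date on which the repair-or-replace obligation becomes due: 20 calendar days after 2026-01-03 is 2026-01-23.

2026-01-23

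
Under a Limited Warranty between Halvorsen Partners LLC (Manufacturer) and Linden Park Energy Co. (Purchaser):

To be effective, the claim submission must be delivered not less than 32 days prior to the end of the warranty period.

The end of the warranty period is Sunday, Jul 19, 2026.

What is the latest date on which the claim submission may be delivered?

Jun 17, 2026

Counting back 32 calendar days from Jul 19, 2026 gives Jun 17, 2026.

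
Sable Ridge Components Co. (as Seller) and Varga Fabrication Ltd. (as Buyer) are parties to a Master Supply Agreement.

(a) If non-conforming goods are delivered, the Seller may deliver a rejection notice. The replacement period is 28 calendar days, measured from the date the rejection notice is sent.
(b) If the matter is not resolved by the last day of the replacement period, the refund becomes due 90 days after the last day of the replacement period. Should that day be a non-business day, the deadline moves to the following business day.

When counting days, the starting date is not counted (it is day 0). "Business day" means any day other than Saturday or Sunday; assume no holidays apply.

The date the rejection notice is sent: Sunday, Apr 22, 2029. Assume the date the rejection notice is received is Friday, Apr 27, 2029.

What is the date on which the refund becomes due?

The last day of the replacement period: 28 calendar days after Apr 22, 2029 is May 20, 2029.
The date on which the refund becomes due: 90 calendar days after May 20, 2029 is Aug 18, 2029. That falls on a Saturday, so it rolls to the next business day, Monday, Aug 20, 2029.

Aug 20, 2029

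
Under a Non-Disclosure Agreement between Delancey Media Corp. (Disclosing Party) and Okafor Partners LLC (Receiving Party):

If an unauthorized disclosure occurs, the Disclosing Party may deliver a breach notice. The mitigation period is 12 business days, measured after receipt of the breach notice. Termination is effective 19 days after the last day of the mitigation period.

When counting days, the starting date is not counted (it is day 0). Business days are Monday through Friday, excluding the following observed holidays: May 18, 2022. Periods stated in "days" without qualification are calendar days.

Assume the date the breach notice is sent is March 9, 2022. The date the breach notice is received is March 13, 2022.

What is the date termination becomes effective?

The last day of the mitigation period: 12 business days after Sunday, March 13, 2022, skipping weekends — Mar 14, Mar 15, Mar 16, Mar 17, …, Mar 25, Mar 28, Mar 29 — lands on Tuesday, March 29, 2022.
The date termination becomes effective: March 29, 2022 + 19 days = April 17, 2022.

April 17, 2022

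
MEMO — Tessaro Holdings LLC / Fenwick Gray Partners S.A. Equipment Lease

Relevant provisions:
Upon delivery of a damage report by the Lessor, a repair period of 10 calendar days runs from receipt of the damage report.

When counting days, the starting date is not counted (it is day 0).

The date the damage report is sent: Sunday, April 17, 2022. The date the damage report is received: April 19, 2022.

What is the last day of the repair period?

April 29, 2022

Adding 10 calendar days to April 19, 2022 gives April 29, 2022, which is the last day of the repair period.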